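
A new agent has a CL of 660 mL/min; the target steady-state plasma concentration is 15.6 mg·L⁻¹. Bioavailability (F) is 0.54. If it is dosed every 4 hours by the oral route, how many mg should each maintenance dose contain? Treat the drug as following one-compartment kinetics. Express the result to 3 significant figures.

Convert clearance: 660 mL/min × 60 min/h ÷ 1000 mL/L = 39.60 L/h
D = CL × Css × τ / F = 39.60 × 15.6 × 4 / 0.54 = 4576 mg

4580 mg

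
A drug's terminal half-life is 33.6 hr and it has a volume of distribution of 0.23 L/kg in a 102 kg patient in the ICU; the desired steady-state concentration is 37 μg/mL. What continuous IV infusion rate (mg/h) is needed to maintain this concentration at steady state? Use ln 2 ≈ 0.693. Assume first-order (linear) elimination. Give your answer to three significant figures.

17.9 mg/h

Total Vd = 0.23 × 102 = 23.46 L
CL = ln 2 · Vd / t½ = 0.693 × 23.46 / 33.6 = 0.4839 L/h
Infusion rate = CL × Css = 0.4839 × 37 = 17.90 mg/h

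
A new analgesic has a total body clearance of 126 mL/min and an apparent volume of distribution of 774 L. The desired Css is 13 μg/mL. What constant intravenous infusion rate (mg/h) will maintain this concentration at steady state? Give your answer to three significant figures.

CL = 126 mL/min × 60/1000 = 7.560 L/h
R₀ = 7.560 × 13 = 98.28 mg/h

98.3 mg/h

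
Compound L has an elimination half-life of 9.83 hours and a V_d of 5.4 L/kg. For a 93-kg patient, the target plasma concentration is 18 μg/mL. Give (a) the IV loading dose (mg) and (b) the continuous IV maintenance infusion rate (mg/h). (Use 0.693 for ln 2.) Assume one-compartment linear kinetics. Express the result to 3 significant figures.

(a) 9040 mg; (b) 637 mg/h

Vd(total) = 93 kg × 5.4 L/kg = 502.2 L
LD = Vd × C = 502.2 × 18 = 9040 mg
CL = 0.693 × Vd / t½ = 0.693 × 502.2 / 9.83 = 35.40 L/h
Infusion rate = CL × Css = 35.40 × 18 = 637.2 mg/h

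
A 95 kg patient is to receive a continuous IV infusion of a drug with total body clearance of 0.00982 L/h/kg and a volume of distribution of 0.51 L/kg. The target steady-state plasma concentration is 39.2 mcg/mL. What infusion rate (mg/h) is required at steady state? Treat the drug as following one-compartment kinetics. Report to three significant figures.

CL = 0.00982 L/h/kg × 95 kg = 0.9329 L/h
Rate = CL × Css = 0.9329 × 39.2 = 36.57 mg/h

36.6 mg/h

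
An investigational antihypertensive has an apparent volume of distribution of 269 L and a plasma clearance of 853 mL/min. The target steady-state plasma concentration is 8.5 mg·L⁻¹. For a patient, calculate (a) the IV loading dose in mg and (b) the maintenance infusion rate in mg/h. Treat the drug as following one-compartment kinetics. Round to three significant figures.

Loading dose = Vd × C = 269.0 × 8.5 = 2287 mg
CL = 853 mL/min = 853 × 0.06 = 51.18 L/h
Infusion rate = 51.18 L/h × 8.5 mg/L = 435.0 mg/h

(a) 2290 mg; (b) 435 mg/h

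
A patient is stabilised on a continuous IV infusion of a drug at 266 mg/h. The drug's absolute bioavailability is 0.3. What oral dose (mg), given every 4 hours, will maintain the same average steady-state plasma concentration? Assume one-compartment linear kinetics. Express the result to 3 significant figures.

3550 mg

To maintain the same Css, the systemic dosing rate must be unchanged: F·D/τ = infusion rate.
D = rate × τ / F = 266 × 4 / 0.3 = 3547 mg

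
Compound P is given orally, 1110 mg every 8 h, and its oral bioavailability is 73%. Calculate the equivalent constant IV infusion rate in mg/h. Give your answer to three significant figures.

Equivalent systemic input: infusion rate = F·D/τ.
Rate = 0.73 × 1110 / 8 = 101.3 mg/h

101 mg/h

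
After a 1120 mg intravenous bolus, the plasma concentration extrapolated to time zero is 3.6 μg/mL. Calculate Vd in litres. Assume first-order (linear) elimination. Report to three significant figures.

Immediately after an IV bolus, C₀ = Dose / Vd, so Vd = Dose / C₀.
Vd = 1120 / 3.6 = 311.1 L

311 L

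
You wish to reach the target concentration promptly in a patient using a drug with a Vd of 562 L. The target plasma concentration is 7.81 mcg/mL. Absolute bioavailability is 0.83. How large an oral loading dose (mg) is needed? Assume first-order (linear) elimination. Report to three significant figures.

The loading dose fills Vd to the target concentration.
LD = Vd × C / F = 562.0 × 7.810 / 0.83 = 5288 mg

5290 mg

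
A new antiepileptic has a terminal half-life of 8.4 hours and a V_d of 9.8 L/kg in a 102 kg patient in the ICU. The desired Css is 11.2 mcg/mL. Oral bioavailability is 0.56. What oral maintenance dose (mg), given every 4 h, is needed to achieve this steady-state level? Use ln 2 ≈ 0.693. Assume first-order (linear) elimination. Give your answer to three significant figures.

6600 mg

Total Vd = 9.8 × 102 = 999.6 L
k = 0.693/8.4 = 0.08250 h⁻¹, so CL = k·Vd = 0.08250 × 999.6 = 82.47 L/h
D = CL × Css × τ / F = 82.47 × 11.2 × 4 / 0.56 = 6598 mg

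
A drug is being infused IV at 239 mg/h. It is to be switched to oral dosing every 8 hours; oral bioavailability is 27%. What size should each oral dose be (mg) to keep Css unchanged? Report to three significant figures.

To maintain the same Css, the systemic dosing rate must be unchanged: F·D/τ = infusion rate.
D = rate × τ / F = 239 × 8 / 0.27 = 7081 mg

7080 mg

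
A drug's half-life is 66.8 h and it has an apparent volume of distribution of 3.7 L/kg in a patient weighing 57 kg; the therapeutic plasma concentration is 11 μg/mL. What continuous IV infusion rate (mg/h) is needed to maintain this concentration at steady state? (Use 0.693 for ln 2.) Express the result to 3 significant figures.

Vd = 3.7 L/kg × 57 kg = 210.9 L
CL = ln 2 · Vd / t½ = 0.693 × 210.9 / 66.8 = 2.188 L/h
Infusion rate = CL × Css = 2.188 × 11 = 24.07 mg/h

24.1 mg/h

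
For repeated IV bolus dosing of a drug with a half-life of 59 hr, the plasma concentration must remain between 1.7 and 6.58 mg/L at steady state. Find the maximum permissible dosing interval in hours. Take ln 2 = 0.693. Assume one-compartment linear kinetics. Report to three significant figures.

115 h

k = 0.693 / t½ = 0.693 / 59 = 0.01175 h⁻¹
Between IV bolus doses, concentration decays as C = C₀·e^(−kτ), so C_peak/C_trough = e^(kτ).
τ_max = ln(C_peak/C_trough) / k = ln(6.58/1.7) / 0.01175 = 1.353 / 0.01175 = 115.1 h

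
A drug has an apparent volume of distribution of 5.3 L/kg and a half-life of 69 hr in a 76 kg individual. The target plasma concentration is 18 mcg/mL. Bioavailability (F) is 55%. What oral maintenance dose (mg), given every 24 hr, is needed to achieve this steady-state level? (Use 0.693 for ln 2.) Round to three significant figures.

Vd(total) = 76 kg × 5.3 L/kg = 402.8 L
CL = ln 2 · Vd / t½ = 0.693 × 402.8 / 69 = 4.046 L/h
D = CL × Css × τ / F = 4.046 × 18 × 24 / 0.55 = 3178 mg

3180 mg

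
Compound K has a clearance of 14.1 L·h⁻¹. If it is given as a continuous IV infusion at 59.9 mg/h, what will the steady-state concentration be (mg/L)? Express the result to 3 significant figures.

4.25 mg/L

Css = rate / CL = 59.9 / 14.10 = 4.248 mg/L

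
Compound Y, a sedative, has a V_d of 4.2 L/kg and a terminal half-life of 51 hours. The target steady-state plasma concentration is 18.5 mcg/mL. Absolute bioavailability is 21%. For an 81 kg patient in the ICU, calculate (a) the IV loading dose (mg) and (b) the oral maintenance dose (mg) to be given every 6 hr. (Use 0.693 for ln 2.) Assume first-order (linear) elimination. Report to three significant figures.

Total Vd = 4.2 × 81 = 340.2 L
LD = Vd × C = 340.2 × 18.5 = 6294 mg
CL = 0.693 × Vd / t½ = 0.693 × 340.2 / 51 = 4.623 L/h
D = CL × Css × τ / F = 4.623 × 18.5 × 6 / 0.21 = 2444 mg

(a) 6290 mg; (b) 2440 mg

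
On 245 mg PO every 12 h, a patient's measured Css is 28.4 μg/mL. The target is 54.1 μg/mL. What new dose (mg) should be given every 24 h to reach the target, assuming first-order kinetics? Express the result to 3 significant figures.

With linear kinetics, Css is proportional to dose rate (D/τ) at fixed clearance.
D₂ = D₁ × (Css,target / Css,current) × (τ₂/τ₁) = 245 × (54.1/28.4) × (24/12) = 933.4 mg

933 mg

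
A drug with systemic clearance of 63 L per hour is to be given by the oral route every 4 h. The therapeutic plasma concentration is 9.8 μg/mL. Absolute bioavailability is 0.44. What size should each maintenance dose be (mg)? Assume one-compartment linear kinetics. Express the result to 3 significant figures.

5610 mg

At steady state, dose per interval replaces the amount cleared in that interval: F·D/τ = CL·Css.
D = CL × Css × τ / F = 63.00 × 9.8 × 4 / 0.44 = 5613 mg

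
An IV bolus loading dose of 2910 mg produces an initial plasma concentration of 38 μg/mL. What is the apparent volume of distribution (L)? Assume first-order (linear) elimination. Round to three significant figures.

76.6 L

Immediately after an IV bolus, C₀ = Dose / Vd, so Vd = Dose / C₀.
Vd = 2910 / 38 = 76.58 L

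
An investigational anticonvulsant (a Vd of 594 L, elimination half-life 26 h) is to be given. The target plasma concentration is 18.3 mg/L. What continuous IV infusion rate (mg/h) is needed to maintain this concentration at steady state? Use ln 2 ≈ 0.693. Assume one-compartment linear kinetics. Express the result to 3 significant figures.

CL = 0.693 × Vd / t½ = 0.693 × 594.0 / 26 = 15.83 L/h
Infusion rate = CL × Css = 15.83 × 18.3 = 289.7 mg/h

290 mg/h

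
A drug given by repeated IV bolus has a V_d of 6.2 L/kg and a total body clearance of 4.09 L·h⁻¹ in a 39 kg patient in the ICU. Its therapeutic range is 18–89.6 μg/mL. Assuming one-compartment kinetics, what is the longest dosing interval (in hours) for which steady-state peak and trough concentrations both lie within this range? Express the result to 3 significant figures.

Vd = 6.2 L/kg × 39 kg = 241.8 L
k = CL / Vd = 4.090 / 241.8 = 0.01691 h⁻¹
Between IV bolus doses, concentration decays as C = C₀·e^(−kτ), so C_peak/C_trough = e^(kτ).
τ_max = ln(C_peak/C_trough) / k = ln(89.6/18) / 0.01691 = 1.605 / 0.01691 = 94.91 h

94.9 h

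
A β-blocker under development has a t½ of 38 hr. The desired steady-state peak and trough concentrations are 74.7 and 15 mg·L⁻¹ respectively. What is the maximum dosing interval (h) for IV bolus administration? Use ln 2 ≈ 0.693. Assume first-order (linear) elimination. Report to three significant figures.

k = 0.693 / t½ = 0.693 / 38 = 0.01824 h⁻¹
Between IV bolus doses, concentration decays as C = C₀·e^(−kτ), so C_peak/C_trough = e^(kτ).
τ_max = ln(C_peak/C_trough) / k = ln(74.7/15) / 0.01824 = 1.605 / 0.01824 = 87.99 h

88.0 h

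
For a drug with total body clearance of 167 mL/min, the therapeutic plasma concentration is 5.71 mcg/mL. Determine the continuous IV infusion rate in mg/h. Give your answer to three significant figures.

57.2 mg/h

CL = 167 mL/min × 60/1000 = 10.02 L/h
At steady state, infusion rate equals elimination rate: rate in = CL × Css.
Infusion rate = CL · Css = 10.02 L/h × 5.71 mg/L = 57.21 mg/h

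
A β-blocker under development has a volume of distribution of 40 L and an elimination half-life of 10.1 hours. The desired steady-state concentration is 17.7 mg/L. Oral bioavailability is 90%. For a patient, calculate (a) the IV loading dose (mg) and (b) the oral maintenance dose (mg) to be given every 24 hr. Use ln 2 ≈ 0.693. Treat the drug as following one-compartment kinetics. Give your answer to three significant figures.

(a) 708 mg; (b) 1300 mg

LD = Vd × C = 40.00 × 17.7 = 708.0 mg
CL = 0.693 × Vd / t½ = 0.693 × 40.00 / 10.1 = 2.745 L/h
D = CL × Css × τ / F = 2.745 × 17.7 × 24 / 0.9 = 1296 mg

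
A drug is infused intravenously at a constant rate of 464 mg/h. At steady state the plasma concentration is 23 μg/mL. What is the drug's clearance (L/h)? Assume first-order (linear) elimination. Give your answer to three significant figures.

20.2 L/h

At steady state, infusion rate = CL × Css, so CL = rate / Css.
CL = 464 / 23 = 20.17 L/h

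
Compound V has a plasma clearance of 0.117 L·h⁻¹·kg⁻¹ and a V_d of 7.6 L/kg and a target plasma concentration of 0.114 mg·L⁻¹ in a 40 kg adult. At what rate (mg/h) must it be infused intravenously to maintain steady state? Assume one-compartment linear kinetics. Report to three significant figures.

0.534 mg/h

CL = 0.117 L·h⁻¹·kg⁻¹ × 40 kg = 4.680 L/h
Infusion rate = CL · Css = 4.680 L/h × 0.114 mg/L = 0.5335 mg/h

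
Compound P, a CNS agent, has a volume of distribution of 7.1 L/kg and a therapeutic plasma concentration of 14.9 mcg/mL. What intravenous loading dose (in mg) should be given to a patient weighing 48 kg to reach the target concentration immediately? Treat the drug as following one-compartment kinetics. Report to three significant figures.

Vd = 7.1 L/kg × 48 kg = 340.8 L
LD = Vd × C = 340.8 × 14.90 = 5078 mg

5080 mg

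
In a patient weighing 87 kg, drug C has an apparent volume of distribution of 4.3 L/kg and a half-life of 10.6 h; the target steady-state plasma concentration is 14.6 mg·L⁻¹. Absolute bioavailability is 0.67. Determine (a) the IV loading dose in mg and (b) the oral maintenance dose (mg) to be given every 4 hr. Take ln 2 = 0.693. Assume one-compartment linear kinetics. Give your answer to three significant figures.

Vd(total) = 87 kg × 4.3 L/kg = 374.1 L
LD = Vd × C = 374.1 × 14.6 = 5462 mg
CL = 0.693 × Vd / t½ = 0.693 × 374.1 / 10.6 = 24.46 L/h
D = CL × Css × τ / F = 24.46 × 14.6 × 4 / 0.67 = 2132 mg

(a) 5460 mg; (b) 2130 mg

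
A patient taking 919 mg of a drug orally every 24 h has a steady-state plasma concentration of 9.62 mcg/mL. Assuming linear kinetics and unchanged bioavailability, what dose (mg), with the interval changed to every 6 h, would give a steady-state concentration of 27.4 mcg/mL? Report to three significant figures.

For first-order elimination, Css ∝ F·D/(CL·τ); F and CL are unchanged, so Css ∝ D/τ.
D₂ = D₁ × (Css,target / Css,current) × (τ₂/τ₁) = 919 × (27.4/9.62) × (6/24) = 654.4 mg

654 mg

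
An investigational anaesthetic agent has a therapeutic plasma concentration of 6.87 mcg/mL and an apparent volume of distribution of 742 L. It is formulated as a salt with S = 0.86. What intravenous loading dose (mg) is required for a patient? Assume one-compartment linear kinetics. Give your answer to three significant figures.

5930 mg

The loading dose fills Vd to the target concentration.
LD = Vd × C / S = 742.0 × 6.870 / 0.86 = 5927 mg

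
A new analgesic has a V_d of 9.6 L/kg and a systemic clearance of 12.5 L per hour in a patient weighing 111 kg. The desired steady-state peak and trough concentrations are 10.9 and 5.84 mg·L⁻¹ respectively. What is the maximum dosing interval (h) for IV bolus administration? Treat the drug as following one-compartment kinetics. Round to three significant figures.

53.2 h

Total Vd = 9.6 × 111 = 1066 L
k = CL / Vd = 12.50 / 1066 = 0.01173 h⁻¹
Between IV bolus doses, concentration decays as C = C₀·e^(−kτ), so C_peak/C_trough = e^(kτ).
τ_max = ln(C_peak/C_trough) / k = ln(10.9/5.84) / 0.01173 = 0.6240 / 0.01173 = 53.20 h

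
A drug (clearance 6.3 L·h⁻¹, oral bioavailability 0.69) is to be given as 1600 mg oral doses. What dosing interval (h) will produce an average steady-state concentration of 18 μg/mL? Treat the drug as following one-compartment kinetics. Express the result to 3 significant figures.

F·D/τ = CL·Css → τ = F·D / (CL·Css).
τ = 0.69 × 1600 / (6.3 × 18) = 9.735 h

9.74 h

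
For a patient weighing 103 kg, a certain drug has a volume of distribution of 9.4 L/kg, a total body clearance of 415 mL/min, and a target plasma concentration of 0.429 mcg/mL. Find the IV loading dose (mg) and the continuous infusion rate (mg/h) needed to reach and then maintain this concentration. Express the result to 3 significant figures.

(a) 415 mg; (b) 10.7 mg/h

Vd(total) = 103 kg × 9.4 L/kg = 968.2 L
Loading: fill Vd to C_target → 968.2 L × 0.429 mg/L = 415.4 mg
Convert clearance: 415 mL/min × 60 min/h ÷ 1000 mL/L = 24.90 L/h
Maintenance: replace elimination → rate = CL × Css = 24.90 × 0.429 = 10.68 mg/h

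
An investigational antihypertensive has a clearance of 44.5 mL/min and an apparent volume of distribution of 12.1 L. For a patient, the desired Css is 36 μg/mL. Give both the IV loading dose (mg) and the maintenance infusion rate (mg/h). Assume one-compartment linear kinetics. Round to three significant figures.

LD = Vd · C_target = 12.10 × 36 = 435.6 mg
CL = 44.5 mL/min = 44.5 × 0.06 = 2.670 L/h
Maintenance: replace elimination → rate = CL × Css = 2.670 × 36 = 96.12 mg/h

(a) 436 mg; (b) 96.1 mg/h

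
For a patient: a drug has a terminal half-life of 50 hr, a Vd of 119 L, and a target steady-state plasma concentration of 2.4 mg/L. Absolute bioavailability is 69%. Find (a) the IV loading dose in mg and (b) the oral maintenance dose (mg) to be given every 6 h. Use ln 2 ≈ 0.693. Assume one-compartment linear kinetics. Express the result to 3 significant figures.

(a) 286 mg; (b) 34.4 mg

LD = Vd × C = 119.0 × 2.4 = 285.6 mg
CL = 0.693 × Vd / t½ = 0.693 × 119.0 / 50 = 1.649 L/h
D = CL × Css × τ / F = 1.649 × 2.4 × 6 / 0.69 = 34.41 mg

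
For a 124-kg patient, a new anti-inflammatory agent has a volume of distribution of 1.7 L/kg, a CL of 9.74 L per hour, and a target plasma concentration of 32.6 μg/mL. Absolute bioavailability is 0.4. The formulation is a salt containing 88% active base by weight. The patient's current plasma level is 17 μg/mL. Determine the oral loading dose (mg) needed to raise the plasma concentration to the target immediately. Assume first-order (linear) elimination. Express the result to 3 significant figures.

Vd(total) = 124 kg × 1.7 L/kg = 210.8 L
Concentration deficit ΔC = 32.6 − 17 = 15.60 mg/L
LD = Vd × ΔC / F / S = 210.8 × 15.60 / 0.4 / 0.88 = 9342 mg

9340 mg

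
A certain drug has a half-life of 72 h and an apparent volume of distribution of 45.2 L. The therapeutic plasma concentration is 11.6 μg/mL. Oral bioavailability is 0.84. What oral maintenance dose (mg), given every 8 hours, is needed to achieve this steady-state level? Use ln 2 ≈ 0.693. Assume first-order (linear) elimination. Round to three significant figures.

CL = 0.693 × Vd / t½ = 0.693 × 45.20 / 72 = 0.4351 L/h
D = CL × Css × τ / F = 0.4351 × 11.6 × 8 / 0.84 = 48.07 mg

48.1 mg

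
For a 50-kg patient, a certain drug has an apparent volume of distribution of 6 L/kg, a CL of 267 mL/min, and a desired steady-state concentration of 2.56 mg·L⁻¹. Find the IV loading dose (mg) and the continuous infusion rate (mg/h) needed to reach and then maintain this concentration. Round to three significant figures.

(a) 768 mg; (b) 41.0 mg/h

Total Vd = 6 × 50 = 300.0 L
LD = Vd · C_target = 300.0 × 2.56 = 768.0 mg
CL = 267 mL/min × 60/1000 = 16.02 L/h
Infusion rate = 16.02 L/h × 2.56 mg/L = 41.01 mg/h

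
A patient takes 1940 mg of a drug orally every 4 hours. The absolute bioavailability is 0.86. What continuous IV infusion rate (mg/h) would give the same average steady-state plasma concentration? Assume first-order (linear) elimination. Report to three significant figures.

Equivalent systemic input: infusion rate = F·D/τ.
Rate = 0.86 × 1940 / 4 = 417.1 mg/h

417 mg/h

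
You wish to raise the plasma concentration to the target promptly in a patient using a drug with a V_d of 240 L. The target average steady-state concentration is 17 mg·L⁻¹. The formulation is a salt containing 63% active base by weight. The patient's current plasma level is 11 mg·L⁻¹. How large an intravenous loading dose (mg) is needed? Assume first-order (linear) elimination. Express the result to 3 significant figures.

2290 mg

Concentration deficit ΔC = 17 − 11 = 6.000 mg/L
LD = Vd × ΔC / S = 240.0 × 6.000 / 0.63 = 2286 mg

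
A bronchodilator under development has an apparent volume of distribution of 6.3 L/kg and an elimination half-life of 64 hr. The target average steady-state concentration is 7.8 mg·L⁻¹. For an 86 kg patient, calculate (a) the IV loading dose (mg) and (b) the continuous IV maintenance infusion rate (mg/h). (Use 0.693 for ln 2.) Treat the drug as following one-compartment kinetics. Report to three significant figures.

Vd(total) = 86 kg × 6.3 L/kg = 541.8 L
LD = Vd × C = 541.8 × 7.8 = 4226 mg
CL = 0.693 × Vd / t½ = 0.693 × 541.8 / 64 = 5.867 L/h
Infusion rate = CL × Css = 5.867 × 7.8 = 45.76 mg/h

(a) 4230 mg; (b) 45.8 mg/h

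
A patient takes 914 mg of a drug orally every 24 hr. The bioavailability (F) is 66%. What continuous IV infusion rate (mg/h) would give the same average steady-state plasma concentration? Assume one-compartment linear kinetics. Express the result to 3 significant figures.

Equivalent systemic input: infusion rate = F·D/τ.
Rate = 0.66 × 914 / 24 = 25.14 mg/h

25.1 mg/h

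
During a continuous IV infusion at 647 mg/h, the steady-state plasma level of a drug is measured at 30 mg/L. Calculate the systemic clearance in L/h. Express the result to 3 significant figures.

At steady state, infusion rate = CL × Css, so CL = rate / Css.
CL = 647 / 30 = 21.57 L/h

21.6 L/h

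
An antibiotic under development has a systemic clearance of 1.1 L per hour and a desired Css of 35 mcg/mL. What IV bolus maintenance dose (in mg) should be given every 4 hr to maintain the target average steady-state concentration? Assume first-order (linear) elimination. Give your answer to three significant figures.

154 mg

D = CL × Css × τ = 1.100 × 35 × 4 = 154.0 mg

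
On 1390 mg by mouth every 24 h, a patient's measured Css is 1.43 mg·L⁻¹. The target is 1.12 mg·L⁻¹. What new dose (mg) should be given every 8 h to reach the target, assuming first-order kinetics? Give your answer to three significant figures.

363 mg

With linear kinetics, Css is proportional to dose rate (D/τ) at fixed clearance.
D₂ = D₁ × (Css,target / Css,current) × (τ₂/τ₁) = 1390 × (1.12/1.43) × (8/24) = 362.9 mg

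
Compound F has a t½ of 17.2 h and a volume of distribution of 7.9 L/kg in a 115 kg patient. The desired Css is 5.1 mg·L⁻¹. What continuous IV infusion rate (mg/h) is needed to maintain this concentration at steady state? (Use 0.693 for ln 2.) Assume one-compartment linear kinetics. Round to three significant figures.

Total Vd = 7.9 × 115 = 908.5 L
k = 0.693/17.2 = 0.04029 h⁻¹, so CL = k·Vd = 0.04029 × 908.5 = 36.60 L/h
Infusion rate = CL × Css = 36.60 × 5.1 = 186.7 mg/h

187 mg/h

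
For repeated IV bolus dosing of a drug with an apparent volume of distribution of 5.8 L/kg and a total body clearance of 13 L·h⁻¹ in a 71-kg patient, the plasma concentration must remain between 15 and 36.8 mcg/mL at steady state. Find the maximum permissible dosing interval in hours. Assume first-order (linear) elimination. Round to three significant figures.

28.4 h

Vd(total) = 71 kg × 5.8 L/kg = 411.8 L
k = CL / Vd = 13.00 / 411.8 = 0.03157 h⁻¹
Between IV bolus doses, concentration decays as C = C₀·e^(−kτ), so C_peak/C_trough = e^(kτ).
τ_max = ln(C_peak/C_trough) / k = ln(36.8/15) / 0.03157 = 0.8974 / 0.03157 = 28.43 h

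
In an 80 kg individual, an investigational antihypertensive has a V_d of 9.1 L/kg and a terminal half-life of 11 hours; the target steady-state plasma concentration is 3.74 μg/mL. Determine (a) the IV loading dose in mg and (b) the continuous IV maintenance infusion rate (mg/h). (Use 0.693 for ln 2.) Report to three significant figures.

Vd = 9.1 L/kg × 80 kg = 728.0 L
LD = Vd × C = 728.0 × 3.74 = 2723 mg
CL = 0.693 × Vd / t½ = 0.693 × 728.0 / 11 = 45.86 L/h
Infusion rate = CL × Css = 45.86 × 3.74 = 171.5 mg/h

(a) 2720 mg; (b) 172 mg/h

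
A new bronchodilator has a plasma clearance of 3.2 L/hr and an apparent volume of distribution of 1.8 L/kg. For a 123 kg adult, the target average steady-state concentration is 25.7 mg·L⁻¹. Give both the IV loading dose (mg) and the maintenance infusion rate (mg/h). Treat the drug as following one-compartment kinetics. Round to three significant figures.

Vd = 1.8 L/kg × 123 kg = 221.4 L
Loading dose = Vd × C = 221.4 × 25.7 = 5690 mg
Maintenance: replace elimination → rate = CL × Css = 3.200 × 25.7 = 82.24 mg/h

(a) 5690 mg; (b) 82.2 mg/h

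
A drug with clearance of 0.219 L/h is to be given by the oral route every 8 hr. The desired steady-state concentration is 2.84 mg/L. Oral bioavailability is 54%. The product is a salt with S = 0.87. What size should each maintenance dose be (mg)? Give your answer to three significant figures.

At steady state, dose per interval replaces the amount cleared in that interval: F·S·D/τ = CL·Css.
D = CL × Css × τ / F / S = 0.2190 × 2.84 × 8 / 0.54 / 0.87 = 10.59 mg

10.6 mg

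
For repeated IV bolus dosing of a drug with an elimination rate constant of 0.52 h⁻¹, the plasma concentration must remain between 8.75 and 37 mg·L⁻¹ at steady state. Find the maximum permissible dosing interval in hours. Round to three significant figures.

Between IV bolus doses, concentration decays as C = C₀·e^(−kτ), so C_peak/C_trough = e^(kτ).
τ_max = ln(C_peak/C_trough) / k = ln(37/8.75) / 0.5200 = 1.442 / 0.5200 = 2.773 h

2.77 h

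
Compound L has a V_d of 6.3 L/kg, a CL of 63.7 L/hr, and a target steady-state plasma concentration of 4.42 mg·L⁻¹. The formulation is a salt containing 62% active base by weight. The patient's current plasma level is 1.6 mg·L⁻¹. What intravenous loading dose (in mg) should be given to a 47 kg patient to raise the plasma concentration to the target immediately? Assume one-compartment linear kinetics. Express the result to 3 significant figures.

1350 mg

Vd(total) = 47 kg × 6.3 L/kg = 296.1 L
Concentration deficit ΔC = 4.42 − 1.6 = 2.820 mg/L
LD = Vd × ΔC / S = 296.1 × 2.820 / 0.62 = 1347 mg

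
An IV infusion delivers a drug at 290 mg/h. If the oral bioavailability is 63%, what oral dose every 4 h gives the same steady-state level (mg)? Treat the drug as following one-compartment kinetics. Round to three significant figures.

To maintain the same Css, the systemic dosing rate must be unchanged: F·D/τ = infusion rate.
D = rate × τ / F = 290 × 4 / 0.63 = 1841 mg

1840 mg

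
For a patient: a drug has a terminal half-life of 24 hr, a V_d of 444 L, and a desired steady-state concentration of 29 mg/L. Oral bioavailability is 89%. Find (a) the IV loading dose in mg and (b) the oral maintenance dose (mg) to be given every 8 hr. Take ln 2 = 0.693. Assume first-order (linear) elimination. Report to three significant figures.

LD = Vd × C = 444.0 × 29 = 12880 mg
CL = 0.693 × Vd / t½ = 0.693 × 444.0 / 24 = 12.82 L/h
D = CL × Css × τ / F = 12.82 × 29 × 8 / 0.89 = 3342 mg

(a) 12900 mg; (b) 3340 mg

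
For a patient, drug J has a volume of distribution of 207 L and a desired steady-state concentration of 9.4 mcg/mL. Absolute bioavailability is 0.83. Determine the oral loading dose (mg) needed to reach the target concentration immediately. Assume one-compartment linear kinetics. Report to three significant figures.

2340 mg

The loading dose fills Vd to the target concentration.
LD = Vd × C / F = 207.0 × 9.400 / 0.83 = 2344 mg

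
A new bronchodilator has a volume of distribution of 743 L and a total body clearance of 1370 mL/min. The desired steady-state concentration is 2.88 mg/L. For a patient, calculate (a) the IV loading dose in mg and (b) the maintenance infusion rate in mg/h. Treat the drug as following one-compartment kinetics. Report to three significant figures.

Loading dose = Vd × C = 743.0 × 2.88 = 2140 mg
CL = 1370 mL/min × 60/1000 = 82.20 L/h
Infusion rate = 82.20 L/h × 2.88 mg/L = 236.7 mg/h

(a) 2140 mg; (b) 237 mg/h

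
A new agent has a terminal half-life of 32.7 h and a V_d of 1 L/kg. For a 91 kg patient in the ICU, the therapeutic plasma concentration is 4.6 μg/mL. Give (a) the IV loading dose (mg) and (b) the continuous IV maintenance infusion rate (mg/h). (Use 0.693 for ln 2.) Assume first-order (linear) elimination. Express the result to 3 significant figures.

(a) 419 mg; (b) 8.87 mg/h

Vd = 1 L/kg × 91 kg = 91.00 L
LD = Vd × C = 91.00 × 4.6 = 418.6 mg
CL = 0.693 × Vd / t½ = 0.693 × 91.00 / 32.7 = 1.929 L/h
Infusion rate = CL × Css = 1.929 × 4.6 = 8.873 mg/h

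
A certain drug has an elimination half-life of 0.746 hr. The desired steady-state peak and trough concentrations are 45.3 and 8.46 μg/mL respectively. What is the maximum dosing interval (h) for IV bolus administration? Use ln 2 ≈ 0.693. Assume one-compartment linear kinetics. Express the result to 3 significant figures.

k = 0.693 / t½ = 0.693 / 0.746 = 0.9290 h⁻¹
Between IV bolus doses, concentration decays as C = C₀·e^(−kτ), so C_peak/C_trough = e^(kτ).
τ_max = ln(C_peak/C_trough) / k = ln(45.3/8.46) / 0.9290 = 1.678 / 0.9290 = 1.806 h

1.81 h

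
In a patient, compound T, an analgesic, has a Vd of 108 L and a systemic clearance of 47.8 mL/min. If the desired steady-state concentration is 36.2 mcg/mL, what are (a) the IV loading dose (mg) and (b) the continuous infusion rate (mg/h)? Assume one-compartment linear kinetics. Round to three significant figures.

Loading: fill Vd to C_target → 108.0 L × 36.2 mg/L = 3910 mg
Convert clearance: 47.8 mL/min × 60 min/h ÷ 1000 mL/L = 2.868 L/h
Maintenance: replace elimination → rate = CL × Css = 2.868 × 36.2 = 103.8 mg/h

(a) 3910 mg; (b) 104 mg/h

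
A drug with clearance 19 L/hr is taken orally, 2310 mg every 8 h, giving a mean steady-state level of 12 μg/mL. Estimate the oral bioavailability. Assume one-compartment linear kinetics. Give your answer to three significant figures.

F·D/τ = CL·Css at steady state → F = CL·Css·τ / D.
F = 19 × 12 × 8 / 2310 = 0.790

0.790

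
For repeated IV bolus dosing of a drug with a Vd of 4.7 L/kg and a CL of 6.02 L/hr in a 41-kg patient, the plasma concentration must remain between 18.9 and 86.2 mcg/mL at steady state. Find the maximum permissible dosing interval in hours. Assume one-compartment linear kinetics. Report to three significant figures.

Total Vd = 4.7 × 41 = 192.7 L
k = CL / Vd = 6.020 / 192.7 = 0.03124 h⁻¹
Between IV bolus doses, concentration decays as C = C₀·e^(−kτ), so C_peak/C_trough = e^(kτ).
τ_max = ln(C_peak/C_trough) / k = ln(86.2/18.9) / 0.03124 = 1.518 / 0.03124 = 48.59 h

48.6 h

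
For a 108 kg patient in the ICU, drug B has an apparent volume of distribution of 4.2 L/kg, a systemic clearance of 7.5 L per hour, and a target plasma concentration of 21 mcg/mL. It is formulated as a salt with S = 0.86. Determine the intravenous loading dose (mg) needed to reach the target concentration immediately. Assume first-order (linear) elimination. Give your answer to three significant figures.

Vd(total) = 108 kg × 4.2 L/kg = 453.6 L
The loading dose fills Vd to the target concentration; clearance is irrelevant here.
LD = Vd × C / S = 453.6 × 21.00 / 0.86 = 11080 mg

11100 mg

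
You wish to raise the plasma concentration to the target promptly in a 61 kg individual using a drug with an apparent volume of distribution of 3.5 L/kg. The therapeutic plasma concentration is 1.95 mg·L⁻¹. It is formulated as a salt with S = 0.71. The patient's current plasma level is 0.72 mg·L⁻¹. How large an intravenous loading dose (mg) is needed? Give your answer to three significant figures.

370 mg

Vd(total) = 61 kg × 3.5 L/kg = 213.5 L
Concentration deficit ΔC = 1.95 − 0.72 = 1.230 mg/L
LD = Vd × ΔC / S = 213.5 × 1.230 / 0.71 = 369.9 mg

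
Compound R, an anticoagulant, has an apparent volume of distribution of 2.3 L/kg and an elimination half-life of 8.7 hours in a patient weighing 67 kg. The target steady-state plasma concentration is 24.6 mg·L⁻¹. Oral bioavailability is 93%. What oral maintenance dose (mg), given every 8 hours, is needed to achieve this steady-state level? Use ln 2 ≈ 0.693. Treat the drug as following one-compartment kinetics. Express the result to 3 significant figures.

Total Vd = 2.3 × 67 = 154.1 L
k = 0.693/8.7 = 0.07966 h⁻¹, so CL = k·Vd = 0.07966 × 154.1 = 12.28 L/h
D = CL × Css × τ / F = 12.28 × 24.6 × 8 / 0.93 = 2599 mg

2600 mg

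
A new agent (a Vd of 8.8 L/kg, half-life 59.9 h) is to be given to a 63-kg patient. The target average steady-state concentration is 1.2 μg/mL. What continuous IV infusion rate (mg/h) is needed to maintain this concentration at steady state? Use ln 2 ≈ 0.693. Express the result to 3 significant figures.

7.70 mg/h

Vd(total) = 63 kg × 8.8 L/kg = 554.4 L
k = 0.693/59.9 = 0.01157 h⁻¹, so CL = k·Vd = 0.01157 × 554.4 = 6.414 L/h
Infusion rate = CL × Css = 6.414 × 1.2 = 7.697 mg/h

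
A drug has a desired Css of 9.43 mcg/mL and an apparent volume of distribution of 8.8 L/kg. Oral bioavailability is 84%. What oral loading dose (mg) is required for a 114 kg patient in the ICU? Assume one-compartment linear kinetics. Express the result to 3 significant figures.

11300 mg

Total Vd = 8.8 × 114 = 1003 L
The loading dose fills Vd to the target concentration.
LD = Vd × C / F = 1003 × 9.430 / 0.84 = 11260 mg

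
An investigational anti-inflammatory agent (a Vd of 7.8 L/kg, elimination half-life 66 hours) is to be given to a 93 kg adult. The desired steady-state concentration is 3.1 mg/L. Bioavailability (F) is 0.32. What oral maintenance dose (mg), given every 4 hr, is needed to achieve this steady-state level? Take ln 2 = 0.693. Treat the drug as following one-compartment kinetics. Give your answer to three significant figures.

295 mg

Vd = 7.8 L/kg × 93 kg = 725.4 L
k = 0.693/66 = 0.01050 h⁻¹, so CL = k·Vd = 0.01050 × 725.4 = 7.617 L/h
D = CL × Css × τ / F = 7.617 × 3.1 × 4 / 0.32 = 295.2 mg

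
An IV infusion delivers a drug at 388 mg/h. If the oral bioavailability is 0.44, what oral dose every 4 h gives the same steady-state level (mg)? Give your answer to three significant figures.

3530 mg

To maintain the same Css, the systemic dosing rate must be unchanged: F·D/τ = infusion rate.
D = rate × τ / F = 388 × 4 / 0.44 = 3527 mg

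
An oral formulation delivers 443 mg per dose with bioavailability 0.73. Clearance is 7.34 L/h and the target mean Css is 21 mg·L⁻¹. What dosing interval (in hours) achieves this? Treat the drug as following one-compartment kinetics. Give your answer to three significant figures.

2.10 h

F·D/τ = CL·Css → τ = F·D / (CL·Css).
τ = 0.73 × 443 / (7.34 × 21) = 2.098 h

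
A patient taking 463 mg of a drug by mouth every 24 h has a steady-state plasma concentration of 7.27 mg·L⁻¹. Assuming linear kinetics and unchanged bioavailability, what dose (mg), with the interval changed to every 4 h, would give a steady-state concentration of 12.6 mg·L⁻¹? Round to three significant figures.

With linear kinetics, Css is proportional to dose rate (D/τ) at fixed clearance.
D₂ = D₁ × (Css,target / Css,current) × (τ₂/τ₁) = 463 × (12.6/7.27) × (4/24) = 133.7 mg

134 mg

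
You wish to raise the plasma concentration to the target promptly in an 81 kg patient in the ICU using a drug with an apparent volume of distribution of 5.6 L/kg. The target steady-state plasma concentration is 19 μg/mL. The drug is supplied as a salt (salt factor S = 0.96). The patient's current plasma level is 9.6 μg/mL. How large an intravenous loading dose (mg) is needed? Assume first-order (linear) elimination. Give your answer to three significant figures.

Total Vd = 5.6 × 81 = 453.6 L
Concentration deficit ΔC = 19 − 9.6 = 9.400 mg/L
LD = Vd × ΔC / S = 453.6 × 9.400 / 0.96 = 4442 mg

4440 mg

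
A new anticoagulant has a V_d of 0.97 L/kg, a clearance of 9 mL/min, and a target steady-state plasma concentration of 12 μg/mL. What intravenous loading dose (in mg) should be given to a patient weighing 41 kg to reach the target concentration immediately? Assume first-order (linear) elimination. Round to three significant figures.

477 mg

Vd(total) = 41 kg × 0.97 L/kg = 39.77 L
LD is governed by Vd — clearance does not enter the loading-dose calculation.
LD = Vd × C = 39.77 × 12.00 = 477.2 mg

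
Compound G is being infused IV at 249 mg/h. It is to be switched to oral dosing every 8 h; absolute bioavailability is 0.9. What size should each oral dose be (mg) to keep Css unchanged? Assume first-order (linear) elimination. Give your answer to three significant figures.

2210 mg

To maintain the same Css, the systemic dosing rate must be unchanged: F·D/τ = infusion rate.
D = rate × τ / F = 249 × 8 / 0.9 = 2213 mg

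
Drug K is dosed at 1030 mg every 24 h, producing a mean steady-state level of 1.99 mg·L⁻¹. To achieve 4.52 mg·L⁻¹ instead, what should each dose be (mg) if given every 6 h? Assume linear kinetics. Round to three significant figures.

For first-order elimination, Css ∝ F·D/(CL·τ); F and CL are unchanged, so Css ∝ D/τ.
D₂ = D₁ × (Css,target / Css,current) × (τ₂/τ₁) = 1030 × (4.52/1.99) × (6/24) = 584.9 mg

585 mg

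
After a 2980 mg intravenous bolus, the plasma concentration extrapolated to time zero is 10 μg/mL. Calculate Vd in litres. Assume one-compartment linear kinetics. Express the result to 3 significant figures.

Immediately after an IV bolus, C₀ = Dose / Vd, so Vd = Dose / C₀.
Vd = 2980 / 10 = 298.0 L

298 L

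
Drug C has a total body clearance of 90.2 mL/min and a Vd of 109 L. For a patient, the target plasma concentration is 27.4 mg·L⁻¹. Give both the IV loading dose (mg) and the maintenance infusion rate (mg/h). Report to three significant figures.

(a) 2990 mg; (b) 148 mg/h

LD = Vd · C_target = 109.0 × 27.4 = 2987 mg
CL = 90.2 mL/min × 60/1000 = 5.412 L/h
Maintenance: replace elimination → rate = CL × Css = 5.412 × 27.4 = 148.3 mg/h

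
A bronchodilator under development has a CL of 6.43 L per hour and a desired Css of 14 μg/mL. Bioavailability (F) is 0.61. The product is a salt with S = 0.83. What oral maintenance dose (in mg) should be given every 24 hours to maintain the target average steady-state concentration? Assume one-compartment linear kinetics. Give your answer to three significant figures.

D = CL × Css × τ / F / S = 6.430 × 14 × 24 / 0.61 / 0.83 = 4267 mg

4270 mg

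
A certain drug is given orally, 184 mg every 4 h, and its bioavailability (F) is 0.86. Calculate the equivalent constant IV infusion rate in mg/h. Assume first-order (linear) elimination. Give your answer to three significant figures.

39.6 mg/h

Equivalent systemic input: infusion rate = F·D/τ.
Rate = 0.86 × 184 / 4 = 39.56 mg/h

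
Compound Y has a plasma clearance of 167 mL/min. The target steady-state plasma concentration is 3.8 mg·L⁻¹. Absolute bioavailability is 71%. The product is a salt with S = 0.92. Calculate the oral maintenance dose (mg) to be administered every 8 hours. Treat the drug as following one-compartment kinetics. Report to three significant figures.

466 mg

Convert clearance: 167 mL/min × 60 min/h ÷ 1000 mL/L = 10.02 L/h
D = CL × Css × τ / F / S = 10.02 × 3.8 × 8 / 0.71 / 0.92 = 466.3 mg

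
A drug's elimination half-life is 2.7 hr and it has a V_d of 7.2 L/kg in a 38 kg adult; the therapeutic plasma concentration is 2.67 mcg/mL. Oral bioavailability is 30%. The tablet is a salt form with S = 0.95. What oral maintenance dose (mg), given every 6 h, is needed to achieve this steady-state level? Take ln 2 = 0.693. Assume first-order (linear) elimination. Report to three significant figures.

Total Vd = 7.2 × 38 = 273.6 L
k = 0.693/2.7 = 0.2567 h⁻¹, so CL = k·Vd = 0.2567 × 273.6 = 70.23 L/h
D = CL × Css × τ / F / S = 70.23 × 2.67 × 6 / 0.3 / 0.95 = 3948 mg

3950 mg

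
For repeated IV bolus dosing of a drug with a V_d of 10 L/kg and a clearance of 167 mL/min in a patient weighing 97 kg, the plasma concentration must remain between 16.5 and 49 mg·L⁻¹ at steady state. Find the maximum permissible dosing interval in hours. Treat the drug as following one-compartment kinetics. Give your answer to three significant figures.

Total Vd = 10 × 97 = 970.0 L
Convert clearance: 167 mL/min × 60 min/h ÷ 1000 mL/L = 10.02 L/h
k = CL / Vd = 10.02 / 970.0 = 0.01033 h⁻¹
Between IV bolus doses, concentration decays as C = C₀·e^(−kτ), so C_peak/C_trough = e^(kτ).
τ_max = ln(C_peak/C_trough) / k = ln(49/16.5) / 0.01033 = 1.088 / 0.01033 = 105.3 h

105 h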